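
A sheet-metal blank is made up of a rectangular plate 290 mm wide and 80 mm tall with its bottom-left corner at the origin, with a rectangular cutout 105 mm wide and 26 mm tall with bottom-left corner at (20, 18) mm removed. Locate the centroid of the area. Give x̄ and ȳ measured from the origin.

x̄ = 154.67 mm, ȳ = 41.20 mm

plate: A = 290 × 80 = 23200.00, centroid at (145.00, 40.00).
hole: A = −(105 × 26) = -2730.00, centroid at (72.50, 31.00).
ΣA = 20470.00 mm²
ΣAx̄ = (23200.00)(145.00) + (-2730.00)(72.50) = 3166075.00 mm³
ΣAȳ = (23200.00)(40.00) + (-2730.00)(31.00) = 843370.00 mm³
x̄ = 3166075.00 / 20470.00 = 154.67 mm
ȳ = 843370.00 / 20470.00 = 41.20 mm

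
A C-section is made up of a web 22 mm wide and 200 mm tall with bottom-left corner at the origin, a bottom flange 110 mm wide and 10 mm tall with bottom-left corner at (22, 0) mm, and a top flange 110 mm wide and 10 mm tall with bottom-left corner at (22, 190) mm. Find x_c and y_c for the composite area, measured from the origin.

web: A = 22 × 200 = 4400.00, centroid at (11.00, 100.00).
bottom flange: A = 110 × 10 = 1100.00, centroid at (77.00, 5.00).
top flange: A = 110 × 10 = 1100.00, centroid at (77.00, 195.00).
ΣA = 6600.00 mm², ΣAx_c = 217800.00 mm³, ΣAy_c = 660000.00 mm³.
x_c = 217800.00/6600.00 = 33.00 mm; y_c = 660000.00/6600.00 = 100.00 mm.

x_c = 33.00 mm, y_c = 100.00 mm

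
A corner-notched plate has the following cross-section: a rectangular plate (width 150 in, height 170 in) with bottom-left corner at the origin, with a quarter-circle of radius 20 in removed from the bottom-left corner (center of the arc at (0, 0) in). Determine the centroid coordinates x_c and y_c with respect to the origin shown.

x_c = 75.83 in, y_c = 85.95 in

plate: A = 150 × 170 = 25500.00, centroid at (75.00, 85.00).
removed quarter-circle: A = −¼π·20² = -314.16, centroid at (8.49, 8.49).
ΣA = 25185.84 in²
ΣAx_c = (25500.00)(75.00) + (-314.16)(8.49) = 1909833.33 in³
ΣAy_c = (25500.00)(85.00) + (-314.16)(8.49) = 2164833.33 in³
x_c = 1909833.33 / 25185.84 = 75.83 in
y_c = 2164833.33 / 25185.84 = 85.95 in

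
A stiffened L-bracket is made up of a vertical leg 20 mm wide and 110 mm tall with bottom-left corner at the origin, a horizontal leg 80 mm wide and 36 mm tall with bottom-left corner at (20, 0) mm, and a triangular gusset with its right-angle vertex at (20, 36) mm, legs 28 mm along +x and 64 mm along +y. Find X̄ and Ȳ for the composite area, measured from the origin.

X̄ = 37.00 mm, Ȳ = 37.52 mm

vertical leg: A = 20 × 110 = 2200.00, centroid at (10.00, 55.00).
horizontal leg: A = 80 × 36 = 2880.00, centroid at (60.00, 18.00).
gusset: A = ½·28·64 = 896.00, centroid at (29.33, 57.33).
ΣA = 5976.00 mm², ΣAX̄ = 221082.67 mm³, ΣAȲ = 224210.67 mm³.
X̄ = 221082.67/5976.00 = 37.00 mm; Ȳ = 224210.67/5976.00 = 37.52 mm.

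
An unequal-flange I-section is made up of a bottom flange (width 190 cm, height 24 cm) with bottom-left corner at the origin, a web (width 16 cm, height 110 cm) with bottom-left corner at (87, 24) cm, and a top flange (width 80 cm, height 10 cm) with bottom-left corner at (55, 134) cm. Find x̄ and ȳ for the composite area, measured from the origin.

bottom flange: A = 190 × 24 = 4560.00, centroid at (95.00, 12.00).
web: A = 16 × 110 = 1760.00, centroid at (95.00, 79.00).
top flange: A = 80 × 10 = 800.00, centroid at (95.00, 139.00).
ΣA = 7120.00 cm²
ΣAx̄ = (4560.00)(95.00) + (1760.00)(95.00) + (800.00)(95.00) = 676400.00 cm³
ΣAȳ = (4560.00)(12.00) + (1760.00)(79.00) + (800.00)(139.00) = 304960.00 cm³
x̄ = 676400.00 / 7120.00 = 95.00 cm
ȳ = 304960.00 / 7120.00 = 42.83 cm

x̄ = 95.00 cm, ȳ = 42.83 cm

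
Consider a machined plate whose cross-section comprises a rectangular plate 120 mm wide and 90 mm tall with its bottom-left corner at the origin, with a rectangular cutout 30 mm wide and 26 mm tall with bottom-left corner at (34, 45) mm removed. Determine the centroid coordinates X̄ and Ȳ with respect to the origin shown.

plate: A = 120 × 90 = 10800.00, centroid at (60.00, 45.00).
hole: A = −(30 × 26) = -780.00, centroid at (49.00, 58.00).
ΣA = 10020.00 mm²
ΣAX̄ = (10800.00)(60.00) + (-780.00)(49.00) = 609780.00 mm³
ΣAȲ = (10800.00)(45.00) + (-780.00)(58.00) = 440760.00 mm³
X̄ = 609780.00 / 10020.00 = 60.86 mm
Ȳ = 440760.00 / 10020.00 = 43.99 mm

X̄ = 60.86 mm, Ȳ = 43.99 mm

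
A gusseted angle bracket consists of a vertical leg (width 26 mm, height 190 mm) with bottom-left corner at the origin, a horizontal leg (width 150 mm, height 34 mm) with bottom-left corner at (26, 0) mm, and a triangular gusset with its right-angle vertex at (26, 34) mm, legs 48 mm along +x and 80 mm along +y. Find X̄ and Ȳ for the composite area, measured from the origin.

vertical leg: A = 26 × 190 = 4940.00, centroid at (13.00, 95.00).
horizontal leg: A = 150 × 34 = 5100.00, centroid at (101.00, 17.00).
gusset: A = ½·48·80 = 1920.00, centroid at (42.00, 60.67).
ΣA = 11960.00 mm²
ΣAX̄ = (4940.00)(13.00) + (5100.00)(101.00) + (1920.00)(42.00) = 659960.00 mm³
ΣAȲ = (4940.00)(95.00) + (5100.00)(17.00) + (1920.00)(60.67) = 672480.00 mm³
X̄ = 659960.00 / 11960.00 = 55.18 mm
Ȳ = 672480.00 / 11960.00 = 56.23 mm

X̄ = 55.18 mm, Ȳ = 56.23 mm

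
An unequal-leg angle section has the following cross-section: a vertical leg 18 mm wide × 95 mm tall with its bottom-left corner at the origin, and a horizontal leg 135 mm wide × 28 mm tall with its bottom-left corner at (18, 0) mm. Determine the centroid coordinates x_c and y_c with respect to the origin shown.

x_c = 61.67 mm, y_c = 24.43 mm

vertical leg: A = 18 × 95 = 1710.00, centroid at (9.00, 47.50).
horizontal leg: A = 135 × 28 = 3780.00, centroid at (85.50, 14.00).
ΣA = 5490.00 mm²
ΣAx_c = (1710.00)(9.00) + (3780.00)(85.50) = 338580.00 mm³
ΣAy_c = (1710.00)(47.50) + (3780.00)(14.00) = 134145.00 mm³
x_c = 338580.00 / 5490.00 = 61.67 mm
y_c = 134145.00 / 5490.00 = 24.43 mm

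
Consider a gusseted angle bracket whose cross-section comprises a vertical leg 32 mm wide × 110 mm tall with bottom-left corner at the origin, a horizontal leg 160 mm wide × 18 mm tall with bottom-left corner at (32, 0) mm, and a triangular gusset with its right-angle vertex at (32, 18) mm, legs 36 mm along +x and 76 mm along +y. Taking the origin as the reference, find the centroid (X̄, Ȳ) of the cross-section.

X̄ = 56.52 mm, Ȳ = 35.89 mm

vertical leg: A = 32 × 110 = 3520.00, centroid at (16.00, 55.00).
horizontal leg: A = 160 × 18 = 2880.00, centroid at (112.00, 9.00).
gusset: A = ½·36·76 = 1368.00, centroid at (44.00, 43.33).
ΣA = 7768.00 mm², ΣAX̄ = 439072.00 mm³, ΣAȲ = 278800.00 mm³.
X̄ = 439072.00/7768.00 = 56.52 mm; Ȳ = 278800.00/7768.00 = 35.89 mm.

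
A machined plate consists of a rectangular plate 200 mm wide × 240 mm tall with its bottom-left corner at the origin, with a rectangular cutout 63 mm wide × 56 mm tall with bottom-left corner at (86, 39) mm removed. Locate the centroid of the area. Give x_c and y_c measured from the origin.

plate: A = 200 × 240 = 48000.00, centroid at (100.00, 120.00).
hole: A = −(63 × 56) = -3528.00, centroid at (117.50, 67.00).
ΣA = 44472.00 mm²
ΣAx_c = (48000.00)(100.00) + (-3528.00)(117.50) = 4385460.00 mm³
ΣAy_c = (48000.00)(120.00) + (-3528.00)(67.00) = 5523624.00 mm³
x_c = 4385460.00 / 44472.00 = 98.61 mm
y_c = 5523624.00 / 44472.00 = 124.20 mm

x_c = 98.61 mm, y_c = 124.20 mm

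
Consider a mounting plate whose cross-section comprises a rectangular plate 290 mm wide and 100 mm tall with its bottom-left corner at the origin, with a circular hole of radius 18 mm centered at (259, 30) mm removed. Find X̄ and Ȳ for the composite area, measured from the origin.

X̄ = 140.85 mm, Ȳ = 50.73 mm

plate: A = 290 × 100 = 29000.00, centroid at (145.00, 50.00).
hole: A = −π·18² = -1017.88, centroid at (259.00, 30.00).
ΣA = 27982.12 mm²
ΣAX̄ = (29000.00)(145.00) + (-1017.88)(259.00) = 3941370.11 mm³
ΣAȲ = (29000.00)(50.00) + (-1017.88)(30.00) = 1419463.72 mm³
X̄ = 3941370.11 / 27982.12 = 140.85 mm
Ȳ = 1419463.72 / 27982.12 = 50.73 mm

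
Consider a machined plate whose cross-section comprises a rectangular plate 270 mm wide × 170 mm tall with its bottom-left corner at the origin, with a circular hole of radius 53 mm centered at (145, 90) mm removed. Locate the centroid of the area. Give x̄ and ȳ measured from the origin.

x̄ = 132.62 mm, ȳ = 83.81 mm

plate: A = 270 × 170 = 45900.00, centroid at (135.00, 85.00).
hole: A = −π·53² = -8824.73, centroid at (145.00, 90.00).
ΣA = 37075.27 mm², ΣAx̄ = 4916913.60 mm³, ΣAȳ = 3107273.96 mm³.
x̄ = 4916913.60/37075.27 = 132.62 mm; ȳ = 3107273.96/37075.27 = 83.81 mm.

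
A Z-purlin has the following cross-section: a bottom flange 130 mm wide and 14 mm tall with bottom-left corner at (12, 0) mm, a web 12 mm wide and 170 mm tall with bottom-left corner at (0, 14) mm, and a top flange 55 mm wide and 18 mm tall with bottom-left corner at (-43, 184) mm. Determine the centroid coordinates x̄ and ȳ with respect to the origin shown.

x̄ = 28.25 mm, ȳ = 83.66 mm

bottom flange: A = 130 × 14 = 1820.00, centroid at (77.00, 7.00).
web: A = 12 × 170 = 2040.00, centroid at (6.00, 99.00).
top flange: A = 55 × 18 = 990.00, centroid at (-15.50, 193.00).
ΣA = 4850.00 mm², ΣAx̄ = 137035.00 mm³, ΣAȳ = 405770.00 mm³.
x̄ = 137035.00/4850.00 = 28.25 mm; ȳ = 405770.00/4850.00 = 83.66 mm.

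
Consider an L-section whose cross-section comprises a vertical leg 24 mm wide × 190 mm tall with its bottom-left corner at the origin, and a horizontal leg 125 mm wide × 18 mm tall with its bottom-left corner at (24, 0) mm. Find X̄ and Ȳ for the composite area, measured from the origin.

X̄ = 36.61 mm, Ȳ = 66.59 mm

vertical leg: A = 24 × 190 = 4560.00, centroid at (12.00, 95.00).
horizontal leg: A = 125 × 18 = 2250.00, centroid at (86.50, 9.00).
ΣA = 6810.00 mm²
ΣAX̄ = (4560.00)(12.00) + (2250.00)(86.50) = 249345.00 mm³
ΣAȲ = (4560.00)(95.00) + (2250.00)(9.00) = 453450.00 mm³
X̄ = 249345.00 / 6810.00 = 36.61 mm
Ȳ = 453450.00 / 6810.00 = 66.59 mm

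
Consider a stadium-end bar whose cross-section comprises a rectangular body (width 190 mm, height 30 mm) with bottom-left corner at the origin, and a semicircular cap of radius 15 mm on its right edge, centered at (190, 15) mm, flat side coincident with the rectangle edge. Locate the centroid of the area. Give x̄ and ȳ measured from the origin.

x̄ = 100.92 mm, ȳ = 15.00 mm

rectangular body: A = 190 × 30 = 5700.00, centroid at (95.00, 15.00).
semicircular end: A = ½π·15² = 353.43, centroid at (196.37, 15.00).
ΣA = 6053.43 mm²
ΣAx̄ = (5700.00)(95.00) + (353.43)(196.37) = 610901.54 mm³
ΣAȳ = (5700.00)(15.00) + (353.43)(15.00) = 90801.44 mm³
x̄ = 610901.54 / 6053.43 = 100.92 mm
ȳ = 90801.44 / 6053.43 = 15.00 mm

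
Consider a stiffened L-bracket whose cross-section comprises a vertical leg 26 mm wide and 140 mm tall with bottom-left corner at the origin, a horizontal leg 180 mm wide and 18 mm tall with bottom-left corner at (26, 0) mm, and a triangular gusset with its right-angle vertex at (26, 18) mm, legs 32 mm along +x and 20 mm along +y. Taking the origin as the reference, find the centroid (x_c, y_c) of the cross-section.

x_c = 60.40 mm, y_c = 40.54 mm

vertical leg: A = 26 × 140 = 3640.00, centroid at (13.00, 70.00).
horizontal leg: A = 180 × 18 = 3240.00, centroid at (116.00, 9.00).
gusset: A = ½·32·20 = 320.00, centroid at (36.67, 24.67).
ΣA = 7200.00 mm²
ΣAx_c = (3640.00)(13.00) + (3240.00)(116.00) + (320.00)(36.67) = 434893.33 mm³
ΣAy_c = (3640.00)(70.00) + (3240.00)(9.00) + (320.00)(24.67) = 291853.33 mm³
x_c = 434893.33 / 7200.00 = 60.40 mm
y_c = 291853.33 / 7200.00 = 40.54 mm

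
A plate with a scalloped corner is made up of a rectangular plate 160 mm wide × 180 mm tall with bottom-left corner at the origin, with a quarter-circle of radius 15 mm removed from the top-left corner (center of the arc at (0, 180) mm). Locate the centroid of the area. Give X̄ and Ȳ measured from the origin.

plate: A = 160 × 180 = 28800.00, centroid at (80.00, 90.00).
removed quarter-circle: A = −¼π·15² = -176.71, centroid at (6.37, 173.63).
ΣA = 28623.29 mm², ΣAX̄ = 2302875.00 mm³, ΣAȲ = 2561316.37 mm³.
X̄ = 2302875.00/28623.29 = 80.45 mm; Ȳ = 2561316.37/28623.29 = 89.48 mm.

X̄ = 80.45 mm, Ȳ = 89.48 mm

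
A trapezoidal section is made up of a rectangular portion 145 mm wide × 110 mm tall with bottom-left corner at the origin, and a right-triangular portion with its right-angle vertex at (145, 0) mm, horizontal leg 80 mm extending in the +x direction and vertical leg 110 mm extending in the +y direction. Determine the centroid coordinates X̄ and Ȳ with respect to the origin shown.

X̄ = 93.94 mm, Ȳ = 51.04 mm

rectangular portion: A = 145 × 110 = 15950.00, centroid at (72.50, 55.00).
triangular portion: A = ½·80·110 = 4400.00, centroid at (171.67, 36.67).
ΣA = 20350.00 mm², ΣAX̄ = 1911708.33 mm³, ΣAȲ = 1038583.33 mm³.
X̄ = 1911708.33/20350.00 = 93.94 mm; Ȳ = 1038583.33/20350.00 = 51.04 mm.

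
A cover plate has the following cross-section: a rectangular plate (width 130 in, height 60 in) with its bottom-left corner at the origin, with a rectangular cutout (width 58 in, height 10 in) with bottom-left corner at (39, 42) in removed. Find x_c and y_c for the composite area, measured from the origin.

Part | A | x̄ᵢ | ȳᵢ | A·x̄ᵢ | A·ȳᵢ
plate | 7800.00 | 65.00 | 30.00 | 507000.00 | 234000.00
hole | -580.00 | 68.00 | 47.00 | -39440.00 | -27260.00
Σ | 7220.00 |  |  | 467560.00 | 206740.00
x_c = 467560.00 / 7220.00 = 64.76 in
y_c = 206740.00 / 7220.00 = 28.63 in

x_c = 64.76 in, y_c = 28.63 in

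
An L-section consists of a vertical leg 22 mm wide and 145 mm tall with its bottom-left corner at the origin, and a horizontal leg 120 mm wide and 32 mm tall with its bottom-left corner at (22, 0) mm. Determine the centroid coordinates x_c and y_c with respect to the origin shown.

vertical leg: A = 22 × 145 = 3190.00, centroid at (11.00, 72.50).
horizontal leg: A = 120 × 32 = 3840.00, centroid at (82.00, 16.00).
ΣA = 7030.00 mm²
ΣAx_c = (3190.00)(11.00) + (3840.00)(82.00) = 349970.00 mm³
ΣAy_c = (3190.00)(72.50) + (3840.00)(16.00) = 292715.00 mm³
x_c = 349970.00 / 7030.00 = 49.78 mm
y_c = 292715.00 / 7030.00 = 41.64 mm

x_c = 49.78 mm, y_c = 41.64 mm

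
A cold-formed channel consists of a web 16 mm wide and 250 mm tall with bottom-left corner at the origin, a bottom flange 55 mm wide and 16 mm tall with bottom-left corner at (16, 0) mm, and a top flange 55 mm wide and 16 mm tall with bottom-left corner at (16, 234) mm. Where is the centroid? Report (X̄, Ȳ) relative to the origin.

web: A = 16 × 250 = 4000.00, centroid at (8.00, 125.00).
bottom flange: A = 55 × 16 = 880.00, centroid at (43.50, 8.00).
top flange: A = 55 × 16 = 880.00, centroid at (43.50, 242.00).
ΣA = 5760.00 mm², ΣAX̄ = 108560.00 mm³, ΣAȲ = 720000.00 mm³.
X̄ = 108560.00/5760.00 = 18.85 mm; Ȳ = 720000.00/5760.00 = 125.00 mm.

X̄ = 18.85 mm, Ȳ = 125.00 mm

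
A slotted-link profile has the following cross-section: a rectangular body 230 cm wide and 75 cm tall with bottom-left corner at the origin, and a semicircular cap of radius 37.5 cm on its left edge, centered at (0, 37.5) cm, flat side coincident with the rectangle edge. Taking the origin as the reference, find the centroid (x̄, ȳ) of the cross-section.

x̄ = 100.14 cm, ȳ = 37.50 cm

Part | A | x̄ᵢ | ȳᵢ | A·x̄ᵢ | A·ȳᵢ
rectangular body | 17250.00 | 115.00 | 37.50 | 1983750.00 | 646875.00
semicircular end | 2208.93 | -15.92 | 37.50 | -35156.25 | 82834.96
Σ | 19458.93 |  |  | 1948593.75 | 729709.96
x̄ = 1948593.75 / 19458.93 = 100.14 cm
ȳ = 729709.96 / 19458.93 = 37.50 cm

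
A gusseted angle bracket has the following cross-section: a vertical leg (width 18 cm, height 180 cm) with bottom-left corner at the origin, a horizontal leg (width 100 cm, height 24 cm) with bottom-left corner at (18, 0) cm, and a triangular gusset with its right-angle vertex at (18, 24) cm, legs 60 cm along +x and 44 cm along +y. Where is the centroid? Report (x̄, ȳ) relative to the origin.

Part | A | x̄ᵢ | ȳᵢ | A·x̄ᵢ | A·ȳᵢ
vertical leg | 3240.00 | 9.00 | 90.00 | 29160.00 | 291600.00
horizontal leg | 2400.00 | 68.00 | 12.00 | 163200.00 | 28800.00
gusset | 1320.00 | 38.00 | 38.67 | 50160.00 | 51040.00
Σ | 6960.00 |  |  | 242520.00 | 371440.00
x̄ = 242520.00 / 6960.00 = 34.84 cm
ȳ = 371440.00 / 6960.00 = 53.37 cm

x̄ = 34.84 cm, ȳ = 53.37 cm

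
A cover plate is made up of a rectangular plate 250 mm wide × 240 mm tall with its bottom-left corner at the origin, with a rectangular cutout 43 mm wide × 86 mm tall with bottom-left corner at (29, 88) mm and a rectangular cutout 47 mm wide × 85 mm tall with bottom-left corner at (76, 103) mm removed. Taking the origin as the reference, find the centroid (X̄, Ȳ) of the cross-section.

Part | A | x̄ᵢ | ȳᵢ | A·x̄ᵢ | A·ȳᵢ
plate | 60000.00 | 125.00 | 120.00 | 7500000.00 | 7200000.00
hole 1 | -3698.00 | 50.50 | 131.00 | -186749.00 | -484438.00
hole 2 | -3995.00 | 99.50 | 145.50 | -397502.50 | -581272.50
Σ | 52307.00 |  |  | 6915748.50 | 6134289.50
X̄ = 6915748.50 / 52307.00 = 132.21 mm
Ȳ = 6134289.50 / 52307.00 = 117.27 mm

X̄ = 132.21 mm, Ȳ = 117.27 mm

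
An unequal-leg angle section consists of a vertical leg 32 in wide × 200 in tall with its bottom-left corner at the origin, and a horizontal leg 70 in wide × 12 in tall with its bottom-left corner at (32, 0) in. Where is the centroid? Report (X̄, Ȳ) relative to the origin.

Part | A | x̄ᵢ | ȳᵢ | A·x̄ᵢ | A·ȳᵢ
vertical leg | 6400.00 | 16.00 | 100.00 | 102400.00 | 640000.00
horizontal leg | 840.00 | 67.00 | 6.00 | 56280.00 | 5040.00
Σ | 7240.00 |  |  | 158680.00 | 645040.00
X̄ = 158680.00 / 7240.00 = 21.92 in
Ȳ = 645040.00 / 7240.00 = 89.09 in

X̄ = 21.92 in, Ȳ = 89.09 in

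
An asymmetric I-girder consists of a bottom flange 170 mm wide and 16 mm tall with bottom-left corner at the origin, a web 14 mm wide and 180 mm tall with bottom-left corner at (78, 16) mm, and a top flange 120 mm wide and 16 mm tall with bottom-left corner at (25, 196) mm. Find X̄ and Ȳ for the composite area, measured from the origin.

bottom flange: A = 170 × 16 = 2720.00, centroid at (85.00, 8.00).
web: A = 14 × 180 = 2520.00, centroid at (85.00, 106.00).
top flange: A = 120 × 16 = 1920.00, centroid at (85.00, 204.00).
ΣA = 7160.00 mm²
ΣAX̄ = (2720.00)(85.00) + (2520.00)(85.00) + (1920.00)(85.00) = 608600.00 mm³
ΣAȲ = (2720.00)(8.00) + (2520.00)(106.00) + (1920.00)(204.00) = 680560.00 mm³
X̄ = 608600.00 / 7160.00 = 85.00 mm
Ȳ = 680560.00 / 7160.00 = 95.05 mm

X̄ = 85.00 mm, Ȳ = 95.05 mm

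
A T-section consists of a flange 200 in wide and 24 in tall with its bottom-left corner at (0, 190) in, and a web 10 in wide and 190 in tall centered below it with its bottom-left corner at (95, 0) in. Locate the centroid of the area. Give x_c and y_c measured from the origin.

Part | A | x̄ᵢ | ȳᵢ | A·x̄ᵢ | A·ȳᵢ
web | 1900.00 | 100.00 | 95.00 | 190000.00 | 180500.00
flange | 4800.00 | 100.00 | 202.00 | 480000.00 | 969600.00
Σ | 6700.00 |  |  | 670000.00 | 1150100.00
x_c = 670000.00 / 6700.00 = 100.00 in
y_c = 1150100.00 / 6700.00 = 171.66 in

x_c = 100.00 in, y_c = 171.66 in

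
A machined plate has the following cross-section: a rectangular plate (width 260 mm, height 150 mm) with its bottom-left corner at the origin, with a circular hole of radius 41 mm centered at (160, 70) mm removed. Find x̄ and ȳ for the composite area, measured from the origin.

plate: A = 260 × 150 = 39000.00, centroid at (130.00, 75.00).
hole: A = −π·41² = -5281.02, centroid at (160.00, 70.00).
ΣA = 33718.98 mm²
ΣAx̄ = (39000.00)(130.00) + (-5281.02)(160.00) = 4225037.24 mm³
ΣAȳ = (39000.00)(75.00) + (-5281.02)(70.00) = 2555328.79 mm³
x̄ = 4225037.24 / 33718.98 = 125.30 mm
ȳ = 2555328.79 / 33718.98 = 75.78 mm

x̄ = 125.30 mm, ȳ = 75.78 mm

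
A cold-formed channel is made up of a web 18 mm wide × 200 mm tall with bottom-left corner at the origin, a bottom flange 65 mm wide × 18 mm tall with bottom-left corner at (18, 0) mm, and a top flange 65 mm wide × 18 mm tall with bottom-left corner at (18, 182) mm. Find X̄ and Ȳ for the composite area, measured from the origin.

X̄ = 25.35 mm, Ȳ = 100.00 mm

web: A = 18 × 200 = 3600.00, centroid at (9.00, 100.00).
bottom flange: A = 65 × 18 = 1170.00, centroid at (50.50, 9.00).
top flange: A = 65 × 18 = 1170.00, centroid at (50.50, 191.00).
ΣA = 5940.00 mm², ΣAX̄ = 150570.00 mm³, ΣAȲ = 594000.00 mm³.
X̄ = 150570.00/5940.00 = 25.35 mm; Ȳ = 594000.00/5940.00 = 100.00 mm.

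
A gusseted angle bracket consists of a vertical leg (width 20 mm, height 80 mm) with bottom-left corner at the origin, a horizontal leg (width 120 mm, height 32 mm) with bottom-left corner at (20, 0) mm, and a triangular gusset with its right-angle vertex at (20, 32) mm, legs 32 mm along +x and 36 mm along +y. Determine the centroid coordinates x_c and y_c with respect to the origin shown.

x_c = 56.66 mm, y_c = 25.06 mm

Part | A | x̄ᵢ | ȳᵢ | A·x̄ᵢ | A·ȳᵢ
vertical leg | 1600.00 | 10.00 | 40.00 | 16000.00 | 64000.00
horizontal leg | 3840.00 | 80.00 | 16.00 | 307200.00 | 61440.00
gusset | 576.00 | 30.67 | 44.00 | 17664.00 | 25344.00
Σ | 6016.00 |  |  | 340864.00 | 150784.00
x_c = 340864.00 / 6016.00 = 56.66 mm
y_c = 150784.00 / 6016.00 = 25.06 mm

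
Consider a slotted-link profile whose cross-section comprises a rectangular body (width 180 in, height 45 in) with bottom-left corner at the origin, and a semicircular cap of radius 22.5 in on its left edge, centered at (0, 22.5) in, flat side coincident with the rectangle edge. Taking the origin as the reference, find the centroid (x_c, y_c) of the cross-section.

rectangular body: A = 180 × 45 = 8100.00, centroid at (90.00, 22.50).
semicircular end: A = ½π·22.5² = 795.22, centroid at (-9.55, 22.50).
ΣA = 8895.22 in²
ΣAx_c = (8100.00)(90.00) + (795.22)(-9.55) = 721406.25 in³
ΣAy_c = (8100.00)(22.50) + (795.22)(22.50) = 200142.35 in³
x_c = 721406.25 / 8895.22 = 81.10 in
y_c = 200142.35 / 8895.22 = 22.50 in

x_c = 81.10 in, y_c = 22.50 in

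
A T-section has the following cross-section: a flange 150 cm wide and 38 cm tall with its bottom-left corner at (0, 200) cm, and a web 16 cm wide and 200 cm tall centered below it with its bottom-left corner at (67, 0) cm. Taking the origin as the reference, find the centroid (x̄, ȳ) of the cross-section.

web: A = 16 × 200 = 3200.00, centroid at (75.00, 100.00).
flange: A = 150 × 38 = 5700.00, centroid at (75.00, 219.00).
ΣA = 8900.00 cm², ΣAx̄ = 667500.00 cm³, ΣAȳ = 1568300.00 cm³.
x̄ = 667500.00/8900.00 = 75.00 cm; ȳ = 1568300.00/8900.00 = 176.21 cm.

x̄ = 75.00 cm, ȳ = 176.21 cm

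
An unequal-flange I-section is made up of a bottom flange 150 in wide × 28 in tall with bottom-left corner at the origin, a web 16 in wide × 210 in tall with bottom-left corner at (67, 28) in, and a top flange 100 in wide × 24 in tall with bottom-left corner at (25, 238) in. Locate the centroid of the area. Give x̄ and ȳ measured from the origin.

x̄ = 75.00 in, ȳ = 111.01 in

bottom flange: A = 150 × 28 = 4200.00, centroid at (75.00, 14.00).
web: A = 16 × 210 = 3360.00, centroid at (75.00, 133.00).
top flange: A = 100 × 24 = 2400.00, centroid at (75.00, 250.00).
ΣA = 9960.00 in²
ΣAx̄ = (4200.00)(75.00) + (3360.00)(75.00) + (2400.00)(75.00) = 747000.00 in³
ΣAȳ = (4200.00)(14.00) + (3360.00)(133.00) + (2400.00)(250.00) = 1105680.00 in³
x̄ = 747000.00 / 9960.00 = 75.00 in
ȳ = 1105680.00 / 9960.00 = 111.01 in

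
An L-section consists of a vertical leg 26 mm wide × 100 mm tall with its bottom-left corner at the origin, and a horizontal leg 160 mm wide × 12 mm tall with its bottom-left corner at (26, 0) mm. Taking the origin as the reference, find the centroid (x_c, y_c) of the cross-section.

Part | A | x̄ᵢ | ȳᵢ | A·x̄ᵢ | A·ȳᵢ
vertical leg | 2600.00 | 13.00 | 50.00 | 33800.00 | 130000.00
horizontal leg | 1920.00 | 106.00 | 6.00 | 203520.00 | 11520.00
Σ | 4520.00 |  |  | 237320.00 | 141520.00
x_c = 237320.00 / 4520.00 = 52.50 mm
y_c = 141520.00 / 4520.00 = 31.31 mm

x_c = 52.50 mm, y_c = 31.31 mm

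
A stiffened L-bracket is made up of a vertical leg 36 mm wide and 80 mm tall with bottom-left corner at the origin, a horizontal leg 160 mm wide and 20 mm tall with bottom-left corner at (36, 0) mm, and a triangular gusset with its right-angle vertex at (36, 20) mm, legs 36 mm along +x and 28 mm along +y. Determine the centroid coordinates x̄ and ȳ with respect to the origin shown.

vertical leg: A = 36 × 80 = 2880.00, centroid at (18.00, 40.00).
horizontal leg: A = 160 × 20 = 3200.00, centroid at (116.00, 10.00).
gusset: A = ½·36·28 = 504.00, centroid at (48.00, 29.33).
ΣA = 6584.00 mm²
ΣAx̄ = (2880.00)(18.00) + (3200.00)(116.00) + (504.00)(48.00) = 447232.00 mm³
ΣAȳ = (2880.00)(40.00) + (3200.00)(10.00) + (504.00)(29.33) = 161984.00 mm³
x̄ = 447232.00 / 6584.00 = 67.93 mm
ȳ = 161984.00 / 6584.00 = 24.60 mm

x̄ = 67.93 mm, ȳ = 24.60 mm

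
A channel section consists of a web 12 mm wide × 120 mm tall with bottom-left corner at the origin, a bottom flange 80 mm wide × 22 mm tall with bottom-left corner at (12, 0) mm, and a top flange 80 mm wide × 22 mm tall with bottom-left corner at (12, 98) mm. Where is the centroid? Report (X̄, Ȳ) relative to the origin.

Part | A | x̄ᵢ | ȳᵢ | A·x̄ᵢ | A·ȳᵢ
web | 1440.00 | 6.00 | 60.00 | 8640.00 | 86400.00
bottom flange | 1760.00 | 52.00 | 11.00 | 91520.00 | 19360.00
top flange | 1760.00 | 52.00 | 109.00 | 91520.00 | 191840.00
Σ | 4960.00 |  |  | 191680.00 | 297600.00
X̄ = 191680.00 / 4960.00 = 38.65 mm
Ȳ = 297600.00 / 4960.00 = 60.00 mm

X̄ = 38.65 mm, Ȳ = 60.00 mm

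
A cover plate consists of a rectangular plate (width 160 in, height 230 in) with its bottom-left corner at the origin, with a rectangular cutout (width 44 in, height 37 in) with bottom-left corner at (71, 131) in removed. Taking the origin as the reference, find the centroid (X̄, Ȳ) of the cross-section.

Part | A | x̄ᵢ | ȳᵢ | A·x̄ᵢ | A·ȳᵢ
plate | 36800.00 | 80.00 | 115.00 | 2944000.00 | 4232000.00
hole | -1628.00 | 93.00 | 149.50 | -151404.00 | -243386.00
Σ | 35172.00 |  |  | 2792596.00 | 3988614.00
X̄ = 2792596.00 / 35172.00 = 79.40 in
Ȳ = 3988614.00 / 35172.00 = 113.40 in

X̄ = 79.40 in, Ȳ = 113.40 in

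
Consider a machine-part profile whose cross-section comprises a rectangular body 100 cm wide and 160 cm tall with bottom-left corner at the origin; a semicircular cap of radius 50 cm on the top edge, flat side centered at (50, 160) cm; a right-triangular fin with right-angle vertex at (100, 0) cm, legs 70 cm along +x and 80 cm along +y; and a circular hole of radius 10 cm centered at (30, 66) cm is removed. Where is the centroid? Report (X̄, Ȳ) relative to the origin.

X̄ = 59.44 cm, Ȳ = 91.27 cm

rectangular body: A = 100 × 160 = 16000.00, centroid at (50.00, 80.00).
semicircular top: A = ½π·50² = 3926.99, centroid at (50.00, 181.22).
triangular fin: A = ½·70·80 = 2800.00, centroid at (123.33, 26.67).
hole: A = −π·10² = -314.16, centroid at (30.00, 66.00).
ΣA = 22412.83 cm²
ΣAX̄ = (16000.00)(50.00) + (3926.99)(50.00) + (2800.00)(123.33) + (-314.16)(30.00) = 1332258.10 cm³
ΣAȲ = (16000.00)(80.00) + (3926.99)(181.22) + (2800.00)(26.67) + (-314.16)(66.00) = 2045584.02 cm³
X̄ = 1332258.10 / 22412.83 = 59.44 cm
Ȳ = 2045584.02 / 22412.83 = 91.27 cm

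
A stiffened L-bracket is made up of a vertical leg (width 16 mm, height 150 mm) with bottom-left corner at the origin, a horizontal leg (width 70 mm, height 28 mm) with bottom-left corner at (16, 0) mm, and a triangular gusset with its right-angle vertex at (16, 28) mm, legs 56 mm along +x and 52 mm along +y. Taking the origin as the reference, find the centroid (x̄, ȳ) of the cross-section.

x̄ = 29.17 mm, ȳ = 47.02 mm

Part | A | x̄ᵢ | ȳᵢ | A·x̄ᵢ | A·ȳᵢ
vertical leg | 2400.00 | 8.00 | 75.00 | 19200.00 | 180000.00
horizontal leg | 1960.00 | 51.00 | 14.00 | 99960.00 | 27440.00
gusset | 1456.00 | 34.67 | 45.33 | 50474.67 | 66005.33
Σ | 5816.00 |  |  | 169634.67 | 273445.33
x̄ = 169634.67 / 5816.00 = 29.17 mm
ȳ = 273445.33 / 5816.00 = 47.02 mm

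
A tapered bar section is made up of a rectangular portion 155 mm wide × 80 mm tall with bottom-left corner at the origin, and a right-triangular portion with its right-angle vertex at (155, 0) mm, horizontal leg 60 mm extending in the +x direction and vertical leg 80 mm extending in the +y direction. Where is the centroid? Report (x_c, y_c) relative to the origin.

rectangular portion: A = 155 × 80 = 12400.00, centroid at (77.50, 40.00).
triangular portion: A = ½·60·80 = 2400.00, centroid at (175.00, 26.67).
ΣA = 14800.00 mm²
ΣAx_c = (12400.00)(77.50) + (2400.00)(175.00) = 1381000.00 mm³
ΣAy_c = (12400.00)(40.00) + (2400.00)(26.67) = 560000.00 mm³
x_c = 1381000.00 / 14800.00 = 93.31 mm
y_c = 560000.00 / 14800.00 = 37.84 mm

x_c = 93.31 mm, y_c = 37.84 mm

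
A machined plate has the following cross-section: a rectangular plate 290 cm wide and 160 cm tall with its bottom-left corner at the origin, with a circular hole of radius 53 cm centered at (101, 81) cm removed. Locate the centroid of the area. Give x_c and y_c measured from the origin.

plate: A = 290 × 160 = 46400.00, centroid at (145.00, 80.00).
hole: A = −π·53² = -8824.73, centroid at (101.00, 81.00).
ΣA = 37575.27 cm², ΣAx_c = 5836701.89 cm³, ΣAy_c = 2997196.57 cm³.
x_c = 5836701.89/37575.27 = 155.33 cm; y_c = 2997196.57/37575.27 = 79.77 cm.

x_c = 155.33 cm, y_c = 79.77 cm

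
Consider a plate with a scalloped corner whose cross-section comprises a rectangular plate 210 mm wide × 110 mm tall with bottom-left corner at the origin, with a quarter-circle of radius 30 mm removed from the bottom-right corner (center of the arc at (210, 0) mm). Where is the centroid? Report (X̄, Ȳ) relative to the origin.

plate: A = 210 × 110 = 23100.00, centroid at (105.00, 55.00).
removed quarter-circle: A = −¼π·30² = -706.86, centroid at (197.27, 12.73).
ΣA = 22393.14 mm²
ΣAX̄ = (23100.00)(105.00) + (-706.86)(197.27) = 2286059.75 mm³
ΣAȲ = (23100.00)(55.00) + (-706.86)(12.73) = 1261500.00 mm³
X̄ = 2286059.75 / 22393.14 = 102.09 mm
Ȳ = 1261500.00 / 22393.14 = 56.33 mm

X̄ = 102.09 mm, Ȳ = 56.33 mm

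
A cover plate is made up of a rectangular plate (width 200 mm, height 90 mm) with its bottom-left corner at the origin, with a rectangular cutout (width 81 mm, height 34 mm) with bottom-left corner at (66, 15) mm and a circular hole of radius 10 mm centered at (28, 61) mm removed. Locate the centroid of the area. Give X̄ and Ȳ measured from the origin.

Part | A | x̄ᵢ | ȳᵢ | A·x̄ᵢ | A·ȳᵢ
plate | 18000.00 | 100.00 | 45.00 | 1800000.00 | 810000.00
hole 1 | -2754.00 | 106.50 | 32.00 | -293301.00 | -88128.00
hole 2 | -314.16 | 28.00 | 61.00 | -8796.46 | -19163.72
Σ | 14931.84 |  |  | 1497902.54 | 702708.28
X̄ = 1497902.54 / 14931.84 = 100.32 mm
Ȳ = 702708.28 / 14931.84 = 47.06 mm

X̄ = 100.32 mm, Ȳ = 47.06 mm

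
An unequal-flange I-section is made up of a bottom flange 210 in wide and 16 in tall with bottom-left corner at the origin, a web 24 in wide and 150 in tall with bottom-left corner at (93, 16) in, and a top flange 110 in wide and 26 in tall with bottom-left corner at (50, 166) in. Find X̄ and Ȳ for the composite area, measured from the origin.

bottom flange: A = 210 × 16 = 3360.00, centroid at (105.00, 8.00).
web: A = 24 × 150 = 3600.00, centroid at (105.00, 91.00).
top flange: A = 110 × 26 = 2860.00, centroid at (105.00, 179.00).
ΣA = 9820.00 in²
ΣAX̄ = (3360.00)(105.00) + (3600.00)(105.00) + (2860.00)(105.00) = 1031100.00 in³
ΣAȲ = (3360.00)(8.00) + (3600.00)(91.00) + (2860.00)(179.00) = 866420.00 in³
X̄ = 1031100.00 / 9820.00 = 105.00 in
Ȳ = 866420.00 / 9820.00 = 88.23 in

X̄ = 105.00 in, Ȳ = 88.23 in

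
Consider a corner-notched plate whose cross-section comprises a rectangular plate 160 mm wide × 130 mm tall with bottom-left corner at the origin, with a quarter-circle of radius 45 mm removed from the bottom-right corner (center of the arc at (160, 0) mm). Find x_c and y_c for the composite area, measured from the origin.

x_c = 74.96 mm, y_c = 68.80 mm

plate: A = 160 × 130 = 20800.00, centroid at (80.00, 65.00).
removed quarter-circle: A = −¼π·45² = -1590.43, centroid at (140.90, 19.10).
ΣA = 19209.57 mm², ΣAx_c = 1439906.00 mm³, ΣAy_c = 1321625.00 mm³.
x_c = 1439906.00/19209.57 = 74.96 mm; y_c = 1321625.00/19209.57 = 68.80 mm.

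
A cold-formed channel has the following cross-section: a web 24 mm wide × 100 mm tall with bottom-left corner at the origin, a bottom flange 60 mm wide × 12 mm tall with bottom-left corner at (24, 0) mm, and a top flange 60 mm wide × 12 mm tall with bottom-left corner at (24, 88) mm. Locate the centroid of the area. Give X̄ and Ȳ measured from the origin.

X̄ = 27.75 mm, Ȳ = 50.00 mm

Part | A | x̄ᵢ | ȳᵢ | A·x̄ᵢ | A·ȳᵢ
web | 2400.00 | 12.00 | 50.00 | 28800.00 | 120000.00
bottom flange | 720.00 | 54.00 | 6.00 | 38880.00 | 4320.00
top flange | 720.00 | 54.00 | 94.00 | 38880.00 | 67680.00
Σ | 3840.00 |  |  | 106560.00 | 192000.00
X̄ = 106560.00 / 3840.00 = 27.75 mm
Ȳ = 192000.00 / 3840.00 = 50.00 mm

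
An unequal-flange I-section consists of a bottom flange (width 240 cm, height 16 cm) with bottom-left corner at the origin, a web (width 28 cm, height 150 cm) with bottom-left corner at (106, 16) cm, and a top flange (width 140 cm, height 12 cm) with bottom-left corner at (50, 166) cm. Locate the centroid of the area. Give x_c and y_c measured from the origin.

bottom flange: A = 240 × 16 = 3840.00, centroid at (120.00, 8.00).
web: A = 28 × 150 = 4200.00, centroid at (120.00, 91.00).
top flange: A = 140 × 12 = 1680.00, centroid at (120.00, 172.00).
ΣA = 9720.00 cm², ΣAx_c = 1166400.00 cm³, ΣAy_c = 701880.00 cm³.
x_c = 1166400.00/9720.00 = 120.00 cm; y_c = 701880.00/9720.00 = 72.21 cm.

x_c = 120.00 cm, y_c = 72.21 cm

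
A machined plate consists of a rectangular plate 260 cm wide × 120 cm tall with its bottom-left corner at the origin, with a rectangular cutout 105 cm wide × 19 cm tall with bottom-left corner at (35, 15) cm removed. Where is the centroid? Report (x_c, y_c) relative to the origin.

x_c = 132.90 cm, y_c = 62.43 cm

plate: A = 260 × 120 = 31200.00, centroid at (130.00, 60.00).
hole: A = −(105 × 19) = -1995.00, centroid at (87.50, 24.50).
ΣA = 29205.00 cm², ΣAx_c = 3881437.50 cm³, ΣAy_c = 1823122.50 cm³.
x_c = 3881437.50/29205.00 = 132.90 cm; y_c = 1823122.50/29205.00 = 62.43 cm.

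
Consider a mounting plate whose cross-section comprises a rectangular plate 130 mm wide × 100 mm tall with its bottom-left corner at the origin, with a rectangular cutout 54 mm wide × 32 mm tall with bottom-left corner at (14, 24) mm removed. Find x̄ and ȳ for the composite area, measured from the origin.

x̄ = 68.68 mm, ȳ = 51.53 mm

Part | A | x̄ᵢ | ȳᵢ | A·x̄ᵢ | A·ȳᵢ
plate | 13000.00 | 65.00 | 50.00 | 845000.00 | 650000.00
hole | -1728.00 | 41.00 | 40.00 | -70848.00 | -69120.00
Σ | 11272.00 |  |  | 774152.00 | 580880.00
x̄ = 774152.00 / 11272.00 = 68.68 mm
ȳ = 580880.00 / 11272.00 = 51.53 mm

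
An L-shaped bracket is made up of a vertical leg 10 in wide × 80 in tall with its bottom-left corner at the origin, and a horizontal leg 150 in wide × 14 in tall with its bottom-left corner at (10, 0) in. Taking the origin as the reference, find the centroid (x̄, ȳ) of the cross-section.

Part | A | x̄ᵢ | ȳᵢ | A·x̄ᵢ | A·ȳᵢ
vertical leg | 800.00 | 5.00 | 40.00 | 4000.00 | 32000.00
horizontal leg | 2100.00 | 85.00 | 7.00 | 178500.00 | 14700.00
Σ | 2900.00 |  |  | 182500.00 | 46700.00
x̄ = 182500.00 / 2900.00 = 62.93 in
ȳ = 46700.00 / 2900.00 = 16.10 in

x̄ = 62.93 in, ȳ = 16.10 in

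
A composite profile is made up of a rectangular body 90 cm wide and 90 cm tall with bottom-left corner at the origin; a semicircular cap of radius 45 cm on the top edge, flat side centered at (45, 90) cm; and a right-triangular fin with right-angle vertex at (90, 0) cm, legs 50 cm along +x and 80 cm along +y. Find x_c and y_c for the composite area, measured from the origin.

Part | A | x̄ᵢ | ȳᵢ | A·x̄ᵢ | A·ȳᵢ
rectangular body | 8100.00 | 45.00 | 45.00 | 364500.00 | 364500.00
semicircular top | 3180.86 | 45.00 | 109.10 | 143138.82 | 347027.63
triangular fin | 2000.00 | 106.67 | 26.67 | 213333.33 | 53333.33
Σ | 13280.86 |  |  | 720972.15 | 764860.96
x_c = 720972.15 / 13280.86 = 54.29 cm
y_c = 764860.96 / 13280.86 = 57.59 cm

x_c = 54.29 cm, y_c = 57.59 cm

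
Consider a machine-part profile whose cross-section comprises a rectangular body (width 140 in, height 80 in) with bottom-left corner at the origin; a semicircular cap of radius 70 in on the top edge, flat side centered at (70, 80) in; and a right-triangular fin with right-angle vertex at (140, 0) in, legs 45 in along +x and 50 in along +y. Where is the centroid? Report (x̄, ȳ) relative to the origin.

rectangular body: A = 140 × 80 = 11200.00, centroid at (70.00, 40.00).
semicircular top: A = ½π·70² = 7696.90, centroid at (70.00, 109.71).
triangular fin: A = ½·45·50 = 1125.00, centroid at (155.00, 16.67).
ΣA = 20021.90 in²
ΣAx̄ = (11200.00)(70.00) + (7696.90)(70.00) + (1125.00)(155.00) = 1497158.14 in³
ΣAȳ = (11200.00)(40.00) + (7696.90)(109.71) + (1125.00)(16.67) = 1311168.83 in³
x̄ = 1497158.14 / 20021.90 = 74.78 in
ȳ = 1311168.83 / 20021.90 = 65.49 in

x̄ = 74.78 in, ȳ = 65.49 in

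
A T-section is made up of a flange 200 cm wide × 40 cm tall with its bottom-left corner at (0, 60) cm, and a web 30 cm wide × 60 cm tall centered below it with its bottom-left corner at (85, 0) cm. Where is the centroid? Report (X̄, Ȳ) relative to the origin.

X̄ = 100.00 cm, Ȳ = 70.82 cm

web: A = 30 × 60 = 1800.00, centroid at (100.00, 30.00).
flange: A = 200 × 40 = 8000.00, centroid at (100.00, 80.00).
ΣA = 9800.00 cm², ΣAX̄ = 980000.00 cm³, ΣAȲ = 694000.00 cm³.
X̄ = 980000.00/9800.00 = 100.00 cm; Ȳ = 694000.00/9800.00 = 70.82 cm.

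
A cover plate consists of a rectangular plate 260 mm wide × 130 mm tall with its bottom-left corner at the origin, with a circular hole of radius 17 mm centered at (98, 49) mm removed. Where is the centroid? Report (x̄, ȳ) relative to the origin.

plate: A = 260 × 130 = 33800.00, centroid at (130.00, 65.00).
hole: A = −π·17² = -907.92, centroid at (98.00, 49.00).
ΣA = 32892.08 mm², ΣAx̄ = 4305023.81 mm³, ΣAȳ = 2152511.91 mm³.
x̄ = 4305023.81/32892.08 = 130.88 mm; ȳ = 2152511.91/32892.08 = 65.44 mm.

x̄ = 130.88 mm, ȳ = 65.44 mm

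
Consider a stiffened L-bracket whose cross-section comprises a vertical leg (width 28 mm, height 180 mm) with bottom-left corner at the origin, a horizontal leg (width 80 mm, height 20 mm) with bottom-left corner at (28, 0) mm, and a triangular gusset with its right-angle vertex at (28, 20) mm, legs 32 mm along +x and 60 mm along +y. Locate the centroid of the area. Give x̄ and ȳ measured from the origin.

vertical leg: A = 28 × 180 = 5040.00, centroid at (14.00, 90.00).
horizontal leg: A = 80 × 20 = 1600.00, centroid at (68.00, 10.00).
gusset: A = ½·32·60 = 960.00, centroid at (38.67, 40.00).
ΣA = 7600.00 mm²
ΣAx̄ = (5040.00)(14.00) + (1600.00)(68.00) + (960.00)(38.67) = 216480.00 mm³
ΣAȳ = (5040.00)(90.00) + (1600.00)(10.00) + (960.00)(40.00) = 508000.00 mm³
x̄ = 216480.00 / 7600.00 = 28.48 mm
ȳ = 508000.00 / 7600.00 = 66.84 mm

x̄ = 28.48 mm, ȳ = 66.84 mm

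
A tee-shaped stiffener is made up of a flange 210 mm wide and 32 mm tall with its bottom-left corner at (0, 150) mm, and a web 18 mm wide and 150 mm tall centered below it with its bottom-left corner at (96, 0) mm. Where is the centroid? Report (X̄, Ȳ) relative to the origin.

X̄ = 105.00 mm, Ȳ = 139.92 mm

Part | A | x̄ᵢ | ȳᵢ | A·x̄ᵢ | A·ȳᵢ
web | 2700.00 | 105.00 | 75.00 | 283500.00 | 202500.00
flange | 6720.00 | 105.00 | 166.00 | 705600.00 | 1115520.00
Σ | 9420.00 |  |  | 989100.00 | 1318020.00
X̄ = 989100.00 / 9420.00 = 105.00 mm
Ȳ = 1318020.00 / 9420.00 = 139.92 mm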